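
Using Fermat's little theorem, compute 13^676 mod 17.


Fermat's little theorem: if p is prime and gcd(a,p)=1, then a^(p-1) ≡ 1 (mod p)
p = 17 is prime, gcd(13,17) = 1
Reduce exponent: 676 mod 16 = 4
So 13^676 ≡ 13^4 (mod 17)
13^4 mod 17 = 1

13^676 ≡ 1 (mod 17)


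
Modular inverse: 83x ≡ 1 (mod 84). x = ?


Use the extended Euclidean algorithm to write 1 = 83·s + 84·t; then s mod 84 is the inverse.
Euclidean algorithm:
  83 = 0·84 + 83
  84 = 1·83 + 1
  83 = 83·1 + 0
gcd(83,84) = 1
Back-substitution gives: 83·(-1) + 84·(1) = 1
So 83⁻¹ ≡ -1 ≡ 83 (mod 84)
Check: 83 × 83 = 6889 ≡ 1 (mod 84) ✓

83⁻¹ ≡ 83 (mod 84)


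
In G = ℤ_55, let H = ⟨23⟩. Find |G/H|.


|⟨23⟩| = n / gcd(23, 55) = 55 / 1 = 55
H is normal (ℤ_55 is abelian).
|G/H| = |G| / |H| = 55 / 55 = 1

|G/H| = 1


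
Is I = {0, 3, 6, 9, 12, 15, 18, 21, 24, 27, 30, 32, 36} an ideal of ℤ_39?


Check ideal conditions for I = {0, 3, 6, 9, 12, 15, 18, 21, 24, 27, 30, 32, 36} in ℤ_39:
(1) I is an additive subgroup? No
(2) For r ∈ ℤ_39 and a ∈ I: r·a ∈ I? No  [counterexample: r=2, a=32, r·a mod 39 = 25 ∉ I]

No, I is not an ideal of ℤ_39


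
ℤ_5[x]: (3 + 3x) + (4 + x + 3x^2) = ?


Add coefficients mod 5:
x^0: 3 + 4 = 2 (mod 5)
x^1: 3 + 1 = 4 (mod 5)
x^2: 0 + 3 = 3 (mod 5)
Result: 2 + 4x + 3x^2

f + g = 2 + 4x + 3x^2


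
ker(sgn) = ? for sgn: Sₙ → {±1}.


Kernel = preimage of identity
ker(sgn) = even permutations = Aₙ

ker(sgn) = Aₙ


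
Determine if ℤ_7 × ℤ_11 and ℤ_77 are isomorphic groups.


Comparing ℤ_7 × ℤ_11 and ℤ_77:
gcd(7,11) = 1, so ℤ_7 × ℤ_11 ≅ ℤ_77 (CRT)

Yes, ℤ_7 × ℤ_11 ≅ ℤ_77


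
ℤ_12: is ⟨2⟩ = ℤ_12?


g generates ℤ_n iff gcd(g, n) = 1
gcd(2, 12) = 2
Since gcd = 2 ≠ 1, ⟨2⟩ has order 6 < 12, so 2 is not a generator.

No, 2 does not generate ℤ_12


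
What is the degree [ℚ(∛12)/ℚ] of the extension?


∛12 has minimal polynomial x³ - 12 (irreducible over ℚ since 12 is not a perfect cube)

[ℚ(∛12)/ℚ] = 3


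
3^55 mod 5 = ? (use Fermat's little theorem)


Fermat's little theorem: if p is prime and gcd(a,p)=1, then a^(p-1) ≡ 1 (mod p)
p = 5 is prime, gcd(3,5) = 1
Reduce exponent: 55 mod 4 = 3
So 3^55 ≡ 3^3 (mod 5)
3^3 mod 5 = 2

3^55 ≡ 2 (mod 5)


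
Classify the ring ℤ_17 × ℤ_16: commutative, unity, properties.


Direct product ring; commutative with unity (1,1); but (1,0)·(0,1) = (0,0) gives zero divisors, so not an integral domain
Commutative: Yes
Integral domain: No
Has unity: Yes

ℤ_17 × ℤ_16: Commutative=Yes, Unity=Yes


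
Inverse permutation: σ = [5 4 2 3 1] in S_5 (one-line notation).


To find σ⁻¹, swap domain and range:
σ(1) = 5 → σ⁻¹(5) = 1
σ(2) = 4 → σ⁻¹(4) = 2
σ(3) = 2 → σ⁻¹(2) = 3
σ(4) = 3 → σ⁻¹(3) = 4
σ(5) = 1 → σ⁻¹(1) = 5

σ⁻¹ = [5 3 4 2 1]


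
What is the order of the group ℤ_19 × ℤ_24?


|A × B| = |A| · |B|
|ℤ_19 × ℤ_24| = 19 × 24 = 456

|ℤ_19 × ℤ_24| = 456


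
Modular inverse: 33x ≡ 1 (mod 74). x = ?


Use the extended Euclidean algorithm to write 1 = 33·s + 74·t; then s mod 74 is the inverse.
Euclidean algorithm:
  33 = 0·74 + 33
  74 = 2·33 + 8
  33 = 4·8 + 1
  8 = 8·1 + 0
gcd(33,74) = 1
Back-substitution gives: 33·(9) + 74·(-4) = 1
So 33⁻¹ ≡ 9 ≡ 9 (mod 74)
Check: 33 × 9 = 297 ≡ 1 (mod 74) ✓

33⁻¹ ≡ 9 (mod 74)


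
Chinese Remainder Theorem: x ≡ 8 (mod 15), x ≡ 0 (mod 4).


m₁ = 15, m₂ = 4, gcd = 1, so CRT applies. M = m₁·m₂ = 60
Let M₁ = M/m₁ = 4, M₂ = M/m₂ = 15
Find y₁ ≡ M₁⁻¹ (mod m₁): 4⁻¹ ≡ 4 (mod 15)
Find y₂ ≡ M₂⁻¹ (mod m₂): 15⁻¹ ≡ 3 (mod 4)
x = a₁·M₁·y₁ + a₂·M₂·y₂ = 8·4·4 + 0·15·3 = 128
Reduce mod 60: x ≡ 8
Check: 8 mod 15 = 8 ✓, 8 mod 4 = 0 ✓

x ≡ 8 (mod 60)


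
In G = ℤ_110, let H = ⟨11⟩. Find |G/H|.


|⟨11⟩| = n / gcd(11, 110) = 110 / 11 = 10
H is normal (ℤ_110 is abelian).
|G/H| = |G| / |H| = 110 / 10 = 11

|G/H| = 11


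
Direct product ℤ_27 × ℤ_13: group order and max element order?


|ℤ_27 × ℤ_13| = 27 × 13 = 351
Max element order = lcm(27,13) = 351
Cyclic? Yes (gcd=1)

|ℤ_27×ℤ_13| = 351, max element order = 351


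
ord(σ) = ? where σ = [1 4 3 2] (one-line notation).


Cycle decomposition: (2 4)
Cycle lengths: 2
Order = lcm(2) = 2

ord(σ) = 2


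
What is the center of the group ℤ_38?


Z(G) = {g ∈ G | gx = xg for all x ∈ G}
ℤ_38 is abelian, so Z(G) = G

Z(ℤ_38) = ℤ_38


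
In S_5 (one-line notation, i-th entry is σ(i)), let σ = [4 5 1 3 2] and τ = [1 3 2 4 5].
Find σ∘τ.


σ∘τ: apply τ first, then σ
1 →τ 1 →σ 4
2 →τ 3 →σ 1
3 →τ 2 →σ 5
4 →τ 4 →σ 3
5 →τ 5 →σ 2

σ∘τ = [4 1 5 3 2]


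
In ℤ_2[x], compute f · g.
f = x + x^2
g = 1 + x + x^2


Expand and collect like terms; reduce coefficients mod 2:
x^0: 0·1 = 0 ≡ 0 (mod 2)
x^1: 0·1 + 1·1 = 1 ≡ 1 (mod 2)
x^2: 0·1 + 1·1 + 1·1 = 2 ≡ 0 (mod 2)
x^3: 1·1 + 1·1 = 2 ≡ 0 (mod 2)
x^4: 1·1 = 1 ≡ 1 (mod 2)
Result: x + x^4

f · g = x + x^4


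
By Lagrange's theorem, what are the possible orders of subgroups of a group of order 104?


Lagrange's theorem: |H| divides |G|
|G| = 104
Divisors of 104: 1, 2, 4, 8, 13, 26, 52, 104

Possible subgroup orders: {1, 2, 4, 8, 13, 26, 52, 104}


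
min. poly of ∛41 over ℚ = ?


∛41 satisfies x³ - 41 = 0, irreducible over ℚ (no rational root; 41 is not a perfect cube)

Minimal polynomial: x³ - 41


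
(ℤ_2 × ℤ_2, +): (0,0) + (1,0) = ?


Operation: componentwise addition mod (2, 2)
(0,0) + (1,0) = ((a₁+b₁) mod 2, (a₂+b₂) mod 2) with a = (0,0), b = (1,0)

(0,0) + (1,0) = (1,0)


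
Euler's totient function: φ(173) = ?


Factor n: 173 = 173
φ(n) = n · ∏(1 - 1/p) over distinct primes p | n
φ(173) = 173 · (1 - 1/173) = 172

φ(173) = 172


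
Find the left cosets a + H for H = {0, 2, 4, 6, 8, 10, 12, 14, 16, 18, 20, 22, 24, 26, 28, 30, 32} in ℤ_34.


H = {0, 2, 4, 6, 8, 10, 12, 14, 16, 18, 20, 22, 24, 26, 28, 30, 32}, |H| = 17
Number of cosets = |G|/|H| = 34/17 = 2
0 + H = {0, 2, 4, 6, 8, 10, 12, 14, 16, 18, 20, 22, 24, 26, 28, 30, 32}
1 + H = {1, 3, 5, 7, 9, 11, 13, 15, 17, 19, 21, 23, 25, 27, 29, 31, 33}

Cosets: 0+H={0,2,4,6,8,10,12,14,16,18,20,22,24,26,28,30,32}; 1+H={1,3,5,7,9,11,13,15,17,19,21,23,25,27,29,31,33}


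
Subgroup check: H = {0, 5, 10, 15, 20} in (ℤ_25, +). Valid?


Subgroup test for H = {0, 5, 10, 15, 20} in (ℤ_25, +):
(1) 0 ∈ H? Yes
(2) Closure: for all a,b ∈ H, (a+b) mod 25 ∈ H? Yes
(3) Inverses: for all a ∈ H, -a mod 25 ∈ H? Yes

Yes, H is a subgroup of ℤ_25


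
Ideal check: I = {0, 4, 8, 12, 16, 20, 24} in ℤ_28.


Check ideal conditions for I = {0, 4, 8, 12, 16, 20, 24} in ℤ_28:
(1) I is an additive subgroup? Yes
(2) For r ∈ ℤ_28 and a ∈ I: r·a ∈ I? Yes

Yes, I is an ideal of ℤ_28


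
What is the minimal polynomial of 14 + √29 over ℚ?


Let α = 14 + √29. Then α - 14 = √29, so (α - 14)² = 29, giving α² - 28α + 167 = 0. Degree 2 and α ∉ ℚ, so this is the minimal polynomial.

Minimal polynomial: x² - 28x + 167


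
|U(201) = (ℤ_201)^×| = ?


U(n) is the group of units mod n; |U(n)| = φ(n)
|U(201)| = φ(201) = 132

|U(201) = (ℤ_201)^×| = 132


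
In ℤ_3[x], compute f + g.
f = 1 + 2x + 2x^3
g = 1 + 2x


Add coefficients mod 3:
x^0: 1 + 1 = 2 (mod 3)
x^1: 2 + 2 = 1 (mod 3)
x^2: 0 + 0 = 0 (mod 3)
x^3: 2 + 0 = 2 (mod 3)
Result: 2 + x + 2x^3

f + g = 2 + x + 2x^3


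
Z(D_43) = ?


Z(G) = {g ∈ G | gx = xg for all x ∈ G}
For odd n, Z(D_n) = {e}: no nontrivial rotation commutes with all reflections

Z(D_43) = {e}


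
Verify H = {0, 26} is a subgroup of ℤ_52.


Subgroup test for H = {0, 26} in (ℤ_52, +):
(1) 0 ∈ H? Yes
(2) Closure: for all a,b ∈ H, (a+b) mod 52 ∈ H? Yes
(3) Inverses: for all a ∈ H, -a mod 52 ∈ H? Yes

Yes, H is a subgroup of ℤ_52


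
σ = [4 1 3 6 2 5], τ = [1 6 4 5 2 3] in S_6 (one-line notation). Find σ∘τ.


σ∘τ: apply τ first, then σ
1 →τ 1 →σ 4
2 →τ 6 →σ 5
3 →τ 4 →σ 6
4 →τ 5 →σ 2
5 →τ 2 →σ 1
6 →τ 3 →σ 3

σ∘τ = [4 5 6 2 1 3]


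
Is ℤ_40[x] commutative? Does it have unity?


ℤ_40 has zero divisors (2·20 ≡ 0), and these lift to constant zero divisors in ℤ_40[x]; so not an integral domain
Commutative: Yes
Integral domain: No
Has unity: Yes

ℤ_40[x]: Commutative=Yes, Unity=Yes


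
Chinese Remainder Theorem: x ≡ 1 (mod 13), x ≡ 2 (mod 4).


m₁ = 13, m₂ = 4, gcd = 1, so CRT applies. M = m₁·m₂ = 52
Let M₁ = M/m₁ = 4, M₂ = M/m₂ = 13
Find y₁ ≡ M₁⁻¹ (mod m₁): 4⁻¹ ≡ 10 (mod 13)
Find y₂ ≡ M₂⁻¹ (mod m₂): 13⁻¹ ≡ 1 (mod 4)
x = a₁·M₁·y₁ + a₂·M₂·y₂ = 1·4·10 + 2·13·1 = 66
Reduce mod 52: x ≡ 14
Check: 14 mod 13 = 1 ✓, 14 mod 4 = 2 ✓

x ≡ 14 (mod 52)


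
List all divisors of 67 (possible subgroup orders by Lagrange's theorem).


Lagrange's theorem: |H| divides |G|
|G| = 67
Divisors of 67: 1, 67

Possible subgroup orders: {1, 67}


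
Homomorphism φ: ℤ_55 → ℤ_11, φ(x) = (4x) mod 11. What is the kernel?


Kernel = preimage of identity
ker(φ) = {x ∈ ℤ_55 : 4x ≡ 0 (mod 11)}. Since 11 | 55, φ is well-defined. The kernel is the cyclic subgroup ⟨11⟩ of ℤ_55 (order 5), i.e. {0, 11, 22, 33, 44}

ker(φ) = {0, 11, 22, 33, 44}


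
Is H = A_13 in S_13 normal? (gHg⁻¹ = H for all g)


H = A_13 in S_13
A_13 has index 2 in S_13, and every subgroup of index 2 is normal

Yes, normal subgroup


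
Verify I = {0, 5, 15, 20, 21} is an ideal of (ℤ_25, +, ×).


Check ideal conditions for I = {0, 5, 15, 20, 21} in ℤ_25:
(1) I is an additive subgroup? No
(2) For r ∈ ℤ_25 and a ∈ I: r·a ∈ I? No  [counterexample: r=2, a=5, r·a mod 25 = 10 ∉ I]

No, I is not an ideal of ℤ_25


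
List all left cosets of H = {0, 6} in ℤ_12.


H = {0, 6}, |H| = 2
Number of cosets = |G|/|H| = 12/2 = 6
0 + H = {0, 6}
1 + H = {1, 7}
2 + H = {2, 8}
3 + H = {3, 9}
4 + H = {4, 10}
5 + H = {5, 11}

Cosets: 0+H={0,6}; 1+H={1,7}; 2+H={2,8}; 3+H={3,9}; 4+H={4,10}; 5+H={5,11}


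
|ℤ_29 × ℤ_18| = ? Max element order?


|ℤ_29 × ℤ_18| = 29 × 18 = 522
Max element order = lcm(29,18) = 522
Cyclic? Yes (gcd=1)

|ℤ_29×ℤ_18| = 522, max element order = 522


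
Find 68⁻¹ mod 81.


Use the extended Euclidean algorithm to write 1 = 68·s + 81·t; then s mod 81 is the inverse.
Euclidean algorithm:
  68 = 0·81 + 68
  81 = 1·68 + 13
  68 = 5·13 + 3
  13 = 4·3 + 1
  3 = 3·1 + 0
gcd(68,81) = 1
Back-substitution gives: 68·(-25) + 81·(21) = 1
So 68⁻¹ ≡ -25 ≡ 56 (mod 81)
Check: 68 × 56 = 3808 ≡ 1 (mod 81) ✓

68⁻¹ ≡ 56 (mod 81)


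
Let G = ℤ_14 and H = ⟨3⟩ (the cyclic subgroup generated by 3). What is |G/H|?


|⟨3⟩| = n / gcd(3, 14) = 14 / 1 = 14
H is normal (ℤ_14 is abelian).
|G/H| = |G| / |H| = 14 / 14 = 1

|G/H| = 1


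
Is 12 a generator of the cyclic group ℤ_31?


g generates ℤ_n iff gcd(g, n) = 1
gcd(12, 31) = 1
Since gcd = 1, 12 is a generator.

Yes, 12 generates ℤ_31


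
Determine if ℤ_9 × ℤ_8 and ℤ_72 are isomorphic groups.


Comparing ℤ_9 × ℤ_8 and ℤ_72:
gcd(9,8) = 1, so ℤ_9 × ℤ_8 ≅ ℤ_72 (CRT)

Yes, ℤ_9 × ℤ_8 ≅ ℤ_72


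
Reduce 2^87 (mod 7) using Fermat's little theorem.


Fermat's little theorem: if p is prime and gcd(a,p)=1, then a^(p-1) ≡ 1 (mod p)
p = 7 is prime, gcd(2,7) = 1
Reduce exponent: 87 mod 6 = 3
So 2^87 ≡ 2^3 (mod 7)
2^3 mod 7 = 1

2^87 ≡ 1 (mod 7)


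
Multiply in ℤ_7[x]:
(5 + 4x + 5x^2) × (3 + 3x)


Expand and collect like terms; reduce coefficients mod 7:
x^0: 5·3 = 15 ≡ 1 (mod 7)
x^1: 5·3 + 4·3 = 27 ≡ 6 (mod 7)
x^2: 4·3 + 5·3 = 27 ≡ 6 (mod 7)
x^3: 5·3 = 15 ≡ 1 (mod 7)
Result: 1 + 6x + 6x^2 + x^3

f · g = 1 + 6x + 6x^2 + x^3


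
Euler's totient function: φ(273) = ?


Factor n: 273 = 3 × 7 × 13
φ(n) = n · ∏(1 - 1/p) over distinct primes p | n
φ(273) = 273 · (1 - 1/3) · (1 - 1/7) · (1 - 1/13) = 144

φ(273) = 144


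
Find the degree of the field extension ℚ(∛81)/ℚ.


∛81 has minimal polynomial x³ - 81 (irreducible over ℚ since 81 is not a perfect cube)

[ℚ(∛81)/ℚ] = 3


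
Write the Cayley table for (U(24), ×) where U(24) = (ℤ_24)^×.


Elements: {1, 5, 7, 11, 13, 17, 19, 23}
Operation: multiplication mod 24
Entry (a, b) = (a × b) mod 24

Cayley table:
   |  1 |  5 |  7 | 11 | 13 | 17 | 19 | 23
 1 |  1 |  5 |  7 | 11 | 13 | 17 | 19 | 23
 5 |  5 |  1 | 11 |  7 | 17 | 13 | 23 | 19
 7 |  7 | 11 |  1 |  5 | 19 | 23 | 13 | 17
11 | 11 |  7 |  5 |  1 | 23 | 19 | 17 | 13
13 | 13 | 17 | 19 | 23 |  1 |  5 |  7 | 11
17 | 17 | 13 | 23 | 19 |  5 |  1 | 11 |  7
19 | 19 | 23 | 13 | 17 |  7 | 11 |  1 |  5
23 | 23 | 19 | 17 | 13 | 11 |  7 |  5 |  1


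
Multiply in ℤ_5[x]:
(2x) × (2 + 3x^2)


Expand and collect like terms; reduce coefficients mod 5:
x^0: 0·2 = 0 ≡ 0 (mod 5)
x^1: 0·0 + 2·2 = 4 ≡ 4 (mod 5)
x^2: 0·3 + 2·0 = 0 ≡ 0 (mod 5)
x^3: 2·3 = 6 ≡ 1 (mod 5)
Result: 4x + x^3

f · g = 4x + x^3


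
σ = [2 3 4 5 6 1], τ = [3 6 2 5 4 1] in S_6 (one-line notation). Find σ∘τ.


σ∘τ: apply τ first, then σ
1 →τ 3 →σ 4
2 →τ 6 →σ 1
3 →τ 2 →σ 3
4 →τ 5 →σ 6
5 →τ 4 →σ 5
6 →τ 1 →σ 2

σ∘τ = [4 1 3 6 5 2]


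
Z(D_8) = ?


Z(G) = {g ∈ G | gx = xg for all x ∈ G}
For even n, Z(D_n) = {e, r^(n/2)}: the 180° rotation r^4 commutes with every reflection and rotation

Z(D_8) = {e, r^4}


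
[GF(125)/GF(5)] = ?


GF(125) = GF(5^3), so the extension degree is 3

[GF(125)/GF(5)] = 3


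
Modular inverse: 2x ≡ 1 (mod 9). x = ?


Use the extended Euclidean algorithm to write 1 = 2·s + 9·t; then s mod 9 is the inverse.
Euclidean algorithm:
  2 = 0·9 + 2
  9 = 4·2 + 1
  2 = 2·1 + 0
gcd(2,9) = 1
Back-substitution gives: 2·(-4) + 9·(1) = 1
So 2⁻¹ ≡ -4 ≡ 5 (mod 9)
Check: 2 × 5 = 10 ≡ 1 (mod 9) ✓

2⁻¹ ≡ 5 (mod 9)


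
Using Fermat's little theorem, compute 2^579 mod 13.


Fermat's little theorem: if p is prime and gcd(a,p)=1, then a^(p-1) ≡ 1 (mod p)
p = 13 is prime, gcd(2,13) = 1
Reduce exponent: 579 mod 12 = 3
So 2^579 ≡ 2^3 (mod 13)
2^3 mod 13 = 8

2^579 ≡ 8 (mod 13)


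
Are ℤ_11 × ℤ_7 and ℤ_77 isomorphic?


Comparing ℤ_11 × ℤ_7 and ℤ_77:
gcd(11,7) = 1, so ℤ_11 × ℤ_7 ≅ ℤ_77 (CRT)

Yes, ℤ_11 × ℤ_7 ≅ ℤ_77


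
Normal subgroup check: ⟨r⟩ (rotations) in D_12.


H = ⟨r⟩ (rotations) in D_12
The rotation subgroup ⟨r⟩ has index 2 in D_12, so it is normal

Yes, normal subgroup


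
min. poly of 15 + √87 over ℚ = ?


Let α = 15 + √87. Then α - 15 = √87, so (α - 15)² = 87, giving α² - 30α + 138 = 0. Degree 2 and α ∉ ℚ, so this is the minimal polynomial.

Minimal polynomial: x² - 30x + 138


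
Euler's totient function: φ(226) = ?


Factor n: 226 = 2 × 113
φ(n) = n · ∏(1 - 1/p) over distinct primes p | n
φ(226) = 226 · (1 - 1/2) · (1 - 1/113) = 112

φ(226) = 112


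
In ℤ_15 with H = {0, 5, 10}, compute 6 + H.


6 + H = {6 + h (mod 15) : h ∈ H}
6+0=6, 6+5=11, 6+10=1
6 + H = {1, 6, 11} = 1 + H

6 + H = {1, 6, 11}


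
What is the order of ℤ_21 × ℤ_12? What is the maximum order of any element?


|ℤ_21 × ℤ_12| = 21 × 12 = 252
Max element order = lcm(21,12) = 84
Cyclic? No (gcd=3)

|ℤ_21×ℤ_12| = 252, max element order = 84


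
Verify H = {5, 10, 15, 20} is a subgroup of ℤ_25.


Subgroup test for H = {5, 10, 15, 20} in (ℤ_25, +):
(1) 0 ∈ H? No
(2) Closure: for all a,b ∈ H, (a+b) mod 25 ∈ H? No  [counterexample: 5 + 20 = 0 ∉ H]
(3) Inverses: for all a ∈ H, -a mod 25 ∈ H? Yes

No, H is not a subgroup of ℤ_25


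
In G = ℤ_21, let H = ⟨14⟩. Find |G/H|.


|⟨14⟩| = n / gcd(14, 21) = 21 / 7 = 3
H is normal (ℤ_21 is abelian).
|G/H| = |G| / |H| = 21 / 3 = 7

|G/H| = 7


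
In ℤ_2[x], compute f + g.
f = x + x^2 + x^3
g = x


Add coefficients mod 2:
x^0: 0 + 0 = 0 (mod 2)
x^1: 1 + 1 = 0 (mod 2)
x^2: 1 + 0 = 1 (mod 2)
x^3: 1 + 0 = 1 (mod 2)
Result: x^2 + x^3

f + g = x^2 + x^3


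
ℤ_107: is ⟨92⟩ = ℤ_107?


g generates ℤ_n iff gcd(g, n) = 1
gcd(92, 107) = 1
Since gcd = 1, 92 is a generator.

Yes, 92 generates ℤ_107


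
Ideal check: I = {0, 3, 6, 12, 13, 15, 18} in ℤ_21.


Check ideal conditions for I = {0, 3, 6, 12, 13, 15, 18} in ℤ_21:
(1) I is an additive subgroup? No
(2) For r ∈ ℤ_21 and a ∈ I: r·a ∈ I? No  [counterexample: r=2, a=13, r·a mod 21 = 5 ∉ I]

No, I is not an ideal of ℤ_21


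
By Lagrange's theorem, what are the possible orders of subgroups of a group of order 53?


Lagrange's theorem: |H| divides |G|
|G| = 53
Divisors of 53: 1, 53

Possible subgroup orders: {1, 53}


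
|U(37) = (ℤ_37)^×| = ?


U(n) is the group of units mod n; |U(n)| = φ(n)
|U(37)| = φ(37) = 36

|U(37) = (ℤ_37)^×| = 36


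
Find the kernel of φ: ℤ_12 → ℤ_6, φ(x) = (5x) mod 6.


Kernel = preimage of identity
ker(φ) = {x ∈ ℤ_12 : 5x ≡ 0 (mod 6)}. Since 6 | 12, φ is well-defined. The kernel is the cyclic subgroup ⟨6⟩ of ℤ_12 (order 2), i.e. {0, 6}

ker(φ) = {0, 6}


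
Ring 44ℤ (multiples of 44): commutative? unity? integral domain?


44ℤ is a commutative ring under +,× but has no multiplicative identity (1 ∉ 44ℤ); it has no zero divisors, but without unity it is not an integral domain
Commutative: Yes
Integral domain: No
Has unity: No

44ℤ (multiples of 44): Commutative=Yes, Unity=No


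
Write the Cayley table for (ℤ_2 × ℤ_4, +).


Elements: {(0,0), (0,1), (0,2), (0,3), (1,0), (1,1), (1,2), (1,3)}
Operation: componentwise addition mod (2, 4)
Entry (a, b) = ((a₁+b₁) mod 2, (a₂+b₂) mod 4)

Cayley table:
      | (0,0) | (0,1) | (0,2) | (0,3) | (1,0) | (1,1) | (1,2) | (1,3)
(0,0) | (0,0) | (0,1) | (0,2) | (0,3) | (1,0) | (1,1) | (1,2) | (1,3)
(0,1) | (0,1) | (0,2) | (0,3) | (0,0) | (1,1) | (1,2) | (1,3) | (1,0)
(0,2) | (0,2) | (0,3) | (0,0) | (0,1) | (1,2) | (1,3) | (1,0) | (1,1)
(0,3) | (0,3) | (0,0) | (0,1) | (0,2) | (1,3) | (1,0) | (1,1) | (1,2)
(1,0) | (1,0) | (1,1) | (1,2) | (1,3) | (0,0) | (0,1) | (0,2) | (0,3)
(1,1) | (1,1) | (1,2) | (1,3) | (1,0) | (0,1) | (0,2) | (0,3) | (0,0)
(1,2) | (1,2) | (1,3) | (1,0) | (1,1) | (0,2) | (0,3) | (0,0) | (0,1)
(1,3) | (1,3) | (1,0) | (1,1) | (1,2) | (0,3) | (0,0) | (0,1) | (0,2)


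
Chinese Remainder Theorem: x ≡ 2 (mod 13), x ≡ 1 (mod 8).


m₁ = 13, m₂ = 8, gcd = 1, so CRT applies. M = m₁·m₂ = 104
Let M₁ = M/m₁ = 8, M₂ = M/m₂ = 13
Find y₁ ≡ M₁⁻¹ (mod m₁): 8⁻¹ ≡ 5 (mod 13)
Find y₂ ≡ M₂⁻¹ (mod m₂): 13⁻¹ ≡ 5 (mod 8)
x = a₁·M₁·y₁ + a₂·M₂·y₂ = 2·8·5 + 1·13·5 = 145
Reduce mod 104: x ≡ 41
Check: 41 mod 13 = 2 ✓, 41 mod 8 = 1 ✓

x ≡ 41 (mod 104)


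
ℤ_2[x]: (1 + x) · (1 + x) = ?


Expand and collect like terms; reduce coefficients mod 2:
x^0: 1·1 = 1 ≡ 1 (mod 2)
x^1: 1·1 + 1·1 = 2 ≡ 0 (mod 2)
x^2: 1·1 = 1 ≡ 1 (mod 2)
Result: 1 + x^2

f · g = 1 + x^2


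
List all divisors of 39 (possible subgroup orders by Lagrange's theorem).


Lagrange's theorem: |H| divides |G|
|G| = 39
Divisors of 39: 1, 3, 13, 39

Possible subgroup orders: {1, 3, 13, 39}


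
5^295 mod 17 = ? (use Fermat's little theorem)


Fermat's little theorem: if p is prime and gcd(a,p)=1, then a^(p-1) ≡ 1 (mod p)
p = 17 is prime, gcd(5,17) = 1
Reduce exponent: 295 mod 16 = 7
So 5^295 ≡ 5^7 (mod 17)
5^7 mod 17 = 10

5^295 ≡ 10 (mod 17)


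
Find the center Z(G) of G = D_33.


Z(G) = {g ∈ G | gx = xg for all x ∈ G}
For odd n, Z(D_n) = {e}: no nontrivial rotation commutes with all reflections

Z(D_33) = {e}


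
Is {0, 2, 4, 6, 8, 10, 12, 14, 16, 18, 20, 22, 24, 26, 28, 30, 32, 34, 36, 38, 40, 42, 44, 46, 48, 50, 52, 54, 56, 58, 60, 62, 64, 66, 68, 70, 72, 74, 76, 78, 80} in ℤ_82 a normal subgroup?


H = {0, 2, 4, 6, 8, 10, 12, 14, 16, 18, 20, 22, 24, 26, 28, 30, 32, 34, 36, 38, 40, 42, 44, 46, 48, 50, 52, 54, 56, 58, 60, 62, 64, 66, 68, 70, 72, 74, 76, 78, 80} in ℤ_82
ℤ_82 is abelian; every subgroup of an abelian group is normal

Yes, normal subgroup


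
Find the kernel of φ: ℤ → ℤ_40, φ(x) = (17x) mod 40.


Kernel = preimage of identity
ker(φ) = {x ∈ ℤ : 17x ≡ 0 (mod 40)}. gcd(17,40) = 1, so 17x ≡ 0 (mod 40) ⟺ x ≡ 0 (mod 40/1 = 40). Hence ker(φ) = 40ℤ

ker(φ) = 40ℤ


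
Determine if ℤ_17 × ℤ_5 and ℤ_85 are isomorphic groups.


Comparing ℤ_17 × ℤ_5 and ℤ_85:
gcd(17,5) = 1, so ℤ_17 × ℤ_5 ≅ ℤ_85 (CRT)

Yes, ℤ_17 × ℤ_5 ≅ ℤ_85


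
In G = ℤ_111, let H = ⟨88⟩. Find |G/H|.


|⟨88⟩| = n / gcd(88, 111) = 111 / 1 = 111
H is normal (ℤ_111 is abelian).
|G/H| = |G| / |H| = 111 / 111 = 1

|G/H| = 1


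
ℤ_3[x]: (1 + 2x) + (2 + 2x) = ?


Add coefficients mod 3:
x^0: 1 + 2 = 0 (mod 3)
x^1: 2 + 2 = 1 (mod 3)
Result: x

f + g = x


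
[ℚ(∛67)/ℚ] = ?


∛67 has minimal polynomial x³ - 67 (irreducible over ℚ since 67 is not a perfect cube)

[ℚ(∛67)/ℚ] = 3


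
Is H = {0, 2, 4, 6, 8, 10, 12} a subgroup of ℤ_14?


Subgroup test for H = {0, 2, 4, 6, 8, 10, 12} in (ℤ_14, +):
(1) 0 ∈ H? Yes
(2) Closure: for all a,b ∈ H, (a+b) mod 14 ∈ H? Yes
(3) Inverses: for all a ∈ H, -a mod 14 ∈ H? Yes

Yes, H is a subgroup of ℤ_14


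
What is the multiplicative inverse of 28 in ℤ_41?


Use the extended Euclidean algorithm to write 1 = 28·s + 41·t; then s mod 41 is the inverse.
Euclidean algorithm:
  28 = 0·41 + 28
  41 = 1·28 + 13
  28 = 2·13 + 2
  13 = 6·2 + 1
  2 = 2·1 + 0
gcd(28,41) = 1
Back-substitution gives: 28·(-19) + 41·(13) = 1
So 28⁻¹ ≡ -19 ≡ 22 (mod 41)
Check: 28 × 22 = 616 ≡ 1 (mod 41) ✓

28⁻¹ ≡ 22 (mod 41)


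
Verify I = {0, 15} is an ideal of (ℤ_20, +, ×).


Check ideal conditions for I = {0, 15} in ℤ_20:
(1) I is an additive subgroup? No
(2) For r ∈ ℤ_20 and a ∈ I: r·a ∈ I? No  [counterexample: r=2, a=15, r·a mod 20 = 10 ∉ I]

No, I is not an ideal of ℤ_20


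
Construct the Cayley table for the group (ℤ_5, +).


Elements: {0, 1, 2, 3, 4}
Operation: addition mod 5
Entry (a, b) = (a + b) mod 5

Cayley table:
  | 0 | 1 | 2 | 3 | 4
0 | 0 | 1 | 2 | 3 | 4
1 | 1 | 2 | 3 | 4 | 0
2 | 2 | 3 | 4 | 0 | 1
3 | 3 | 4 | 0 | 1 | 2
4 | 4 | 0 | 1 | 2 | 3


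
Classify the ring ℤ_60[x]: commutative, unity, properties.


ℤ_60 has zero divisors (2·30 ≡ 0), and these lift to constant zero divisors in ℤ_60[x]; so not an integral domain
Commutative: Yes
Integral domain: No
Has unity: Yes

ℤ_60[x]: Commutative=Yes, Unity=Yes


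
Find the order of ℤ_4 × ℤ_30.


|A × B| = |A| · |B|
|ℤ_4 × ℤ_30| = 4 × 30 = 120

|ℤ_4 × ℤ_30| = 120


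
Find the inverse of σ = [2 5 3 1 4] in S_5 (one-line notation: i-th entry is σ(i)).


To find σ⁻¹, swap domain and range:
σ(1) = 2 → σ⁻¹(2) = 1
σ(2) = 5 → σ⁻¹(5) = 2
σ(3) = 3 → σ⁻¹(3) = 3
σ(4) = 1 → σ⁻¹(1) = 4
σ(5) = 4 → σ⁻¹(4) = 5

σ⁻¹ = [4 1 3 5 2]


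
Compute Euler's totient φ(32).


Factor n: 32 = 2^5
φ(n) = n · ∏(1 - 1/p) over distinct primes p | n
φ(32) = 32 · (1 - 1/2) = 16

φ(32) = 16


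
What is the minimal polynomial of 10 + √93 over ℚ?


Let α = 10 + √93. Then α - 10 = √93, so (α - 10)² = 93, giving α² - 20α + 7 = 0. Degree 2 and α ∉ ℚ, so this is the minimal polynomial.

Minimal polynomial: x² - 20x + 7


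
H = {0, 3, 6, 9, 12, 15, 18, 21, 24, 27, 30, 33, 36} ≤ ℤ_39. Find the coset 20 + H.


20 + H = {20 + h (mod 39) : h ∈ H}
20+0=20, 20+3=23, 20+6=26, 20+9=29, 20+12=32, 20+15=35, 20+18=38, 20+21=2, 20+24=5, 20+27=8, 20+30=11, 20+33=14, 20+36=17
20 + H = {2, 5, 8, 11, 14, 17, 20, 23, 26, 29, 32, 35, 38} = 2 + H

20 + H = {2, 5, 8, 11, 14, 17, 20, 23, 26, 29, 32, 35, 38}


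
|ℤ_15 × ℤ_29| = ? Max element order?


|ℤ_15 × ℤ_29| = 15 × 29 = 435
Max element order = lcm(15,29) = 435
Cyclic? Yes (gcd=1)

|ℤ_15×ℤ_29| = 435, max element order = 435


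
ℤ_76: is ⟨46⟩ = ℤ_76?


g generates ℤ_n iff gcd(g, n) = 1
gcd(46, 76) = 2
Since gcd = 2 ≠ 1, ⟨46⟩ has order 38 < 76, so 46 is not a generator.

No, 46 does not generate ℤ_76


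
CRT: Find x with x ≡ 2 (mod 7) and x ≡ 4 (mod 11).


m₁ = 7, m₂ = 11, gcd = 1, so CRT applies. M = m₁·m₂ = 77
Let M₁ = M/m₁ = 11, M₂ = M/m₂ = 7
Find y₁ ≡ M₁⁻¹ (mod m₁): 11⁻¹ ≡ 2 (mod 7)
Find y₂ ≡ M₂⁻¹ (mod m₂): 7⁻¹ ≡ 8 (mod 11)
x = a₁·M₁·y₁ + a₂·M₂·y₂ = 2·11·2 + 4·7·8 = 268
Reduce mod 77: x ≡ 37
Check: 37 mod 7 = 2 ✓, 37 mod 11 = 4 ✓

x ≡ 37 (mod 77)


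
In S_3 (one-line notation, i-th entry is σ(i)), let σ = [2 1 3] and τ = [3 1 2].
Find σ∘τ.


σ∘τ: apply τ first, then σ
1 →τ 3 →σ 3
2 →τ 1 →σ 2
3 →τ 2 →σ 1

σ∘τ = [3 2 1]


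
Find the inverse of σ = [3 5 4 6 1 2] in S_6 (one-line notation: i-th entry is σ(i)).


To find σ⁻¹, swap domain and range:
σ(1) = 3 → σ⁻¹(3) = 1
σ(2) = 5 → σ⁻¹(5) = 2
σ(3) = 4 → σ⁻¹(4) = 3
σ(4) = 6 → σ⁻¹(6) = 4
σ(5) = 1 → σ⁻¹(1) = 5
σ(6) = 2 → σ⁻¹(2) = 6

σ⁻¹ = [5 6 1 3 2 4]


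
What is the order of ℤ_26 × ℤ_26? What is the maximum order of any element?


|ℤ_26 × ℤ_26| = 26 × 26 = 676
Max element order = lcm(26,26) = 26
Cyclic? No (gcd=26)

|ℤ_26×ℤ_26| = 676, max element order = 26


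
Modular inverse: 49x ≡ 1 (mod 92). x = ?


Use the extended Euclidean algorithm to write 1 = 49·s + 92·t; then s mod 92 is the inverse.
Euclidean algorithm:
  49 = 0·92 + 49
  92 = 1·49 + 43
  49 = 1·43 + 6
  43 = 7·6 + 1
  6 = 6·1 + 0
gcd(49,92) = 1
Back-substitution gives: 49·(-15) + 92·(8) = 1
So 49⁻¹ ≡ -15 ≡ 77 (mod 92)
Check: 49 × 77 = 3773 ≡ 1 (mod 92) ✓

49⁻¹ ≡ 77 (mod 92)


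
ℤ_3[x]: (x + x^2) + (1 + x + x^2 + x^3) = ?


Add coefficients mod 3:
x^0: 0 + 1 = 1 (mod 3)
x^1: 1 + 1 = 2 (mod 3)
x^2: 1 + 1 = 2 (mod 3)
x^3: 0 + 1 = 1 (mod 3)
Result: 1 + 2x + 2x^2 + x^3

f + g = 1 + 2x + 2x^2 + x^3


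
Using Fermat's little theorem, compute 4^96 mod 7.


Fermat's little theorem: if p is prime and gcd(a,p)=1, then a^(p-1) ≡ 1 (mod p)
p = 7 is prime, gcd(4,7) = 1
Reduce exponent: 96 mod 6 = 0
So 4^96 ≡ 4^0 (mod 7)
4^0 = 1

4^96 ≡ 1 (mod 7)


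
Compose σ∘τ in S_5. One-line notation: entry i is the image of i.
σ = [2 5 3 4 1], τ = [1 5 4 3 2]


σ∘τ: apply τ first, then σ
1 →τ 1 →σ 2
2 →τ 5 →σ 1
3 →τ 4 →σ 4
4 →τ 3 →σ 3
5 →τ 2 →σ 5

σ∘τ = [2 1 4 3 5]


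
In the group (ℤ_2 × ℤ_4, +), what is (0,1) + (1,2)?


Operation: componentwise addition mod (2, 4)
(0,1) + (1,2) = ((a₁+b₁) mod 2, (a₂+b₂) mod 4) with a = (0,1), b = (1,2)

(0,1) + (1,2) = (1,3)


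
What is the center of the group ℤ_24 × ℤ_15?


Z(G) = {g ∈ G | gx = xg for all x ∈ G}
Direct product of abelian groups is abelian, so Z(G) = G

Z(ℤ_24 × ℤ_15) = ℤ_24 × ℤ_15


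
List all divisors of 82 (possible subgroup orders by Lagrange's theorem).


Lagrange's theorem: |H| divides |G|
|G| = 82
Divisors of 82: 1, 2, 41, 82

Possible subgroup orders: {1, 2, 41, 82}


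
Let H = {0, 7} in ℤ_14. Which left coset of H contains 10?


10 + H = {10 + h (mod 14) : h ∈ H}
10+0=10, 10+7=3
10 + H = {3, 10} = 3 + H

10 + H = {3, 10}


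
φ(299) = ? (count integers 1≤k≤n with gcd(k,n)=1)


Factor n: 299 = 13 × 23
φ(n) = n · ∏(1 - 1/p) over distinct primes p | n
φ(299) = 299 · (1 - 1/13) · (1 - 1/23) = 264

φ(299) = 264


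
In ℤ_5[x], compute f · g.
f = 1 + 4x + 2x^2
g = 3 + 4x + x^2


Expand and collect like terms; reduce coefficients mod 5:
x^0: 1·3 = 3 ≡ 3 (mod 5)
x^1: 1·4 + 4·3 = 16 ≡ 1 (mod 5)
x^2: 1·1 + 4·4 + 2·3 = 23 ≡ 3 (mod 5)
x^3: 4·1 + 2·4 = 12 ≡ 2 (mod 5)
x^4: 2·1 = 2 ≡ 2 (mod 5)
Result: 3 + x + 3x^2 + 2x^3 + 2x^4

f · g = 3 + x + 3x^2 + 2x^3 + 2x^4


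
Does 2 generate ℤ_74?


g generates ℤ_n iff gcd(g, n) = 1
gcd(2, 74) = 2
Since gcd = 2 ≠ 1, ⟨2⟩ has order 37 < 74, so 2 is not a generator.

No, 2 does not generate ℤ_74


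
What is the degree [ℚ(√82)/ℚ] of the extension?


√82 has minimal polynomial x² - 82 (irreducible over ℚ since 82 is squarefree)

[ℚ(√82)/ℚ] = 2


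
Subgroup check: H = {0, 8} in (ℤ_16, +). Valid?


Subgroup test for H = {0, 8} in (ℤ_16, +):
(1) 0 ∈ H? Yes
(2) Closure: for all a,b ∈ H, (a+b) mod 16 ∈ H? Yes
(3) Inverses: for all a ∈ H, -a mod 16 ∈ H? Yes

Yes, H is a subgroup of ℤ_16


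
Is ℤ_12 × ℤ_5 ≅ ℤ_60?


Comparing ℤ_12 × ℤ_5 and ℤ_60:
gcd(12,5) = 1, so ℤ_12 × ℤ_5 ≅ ℤ_60 (CRT)

Yes, ℤ_12 × ℤ_5 ≅ ℤ_60


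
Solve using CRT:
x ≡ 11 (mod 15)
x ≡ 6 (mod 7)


m₁ = 15, m₂ = 7, gcd = 1, so CRT applies. M = m₁·m₂ = 105
Let M₁ = M/m₁ = 7, M₂ = M/m₂ = 15
Find y₁ ≡ M₁⁻¹ (mod m₁): 7⁻¹ ≡ 13 (mod 15)
Find y₂ ≡ M₂⁻¹ (mod m₂): 15⁻¹ ≡ 1 (mod 7)
x = a₁·M₁·y₁ + a₂·M₂·y₂ = 11·7·13 + 6·15·1 = 1091
Reduce mod 105: x ≡ 41
Check: 41 mod 15 = 11 ✓, 41 mod 7 = 6 ✓

x ≡ 41 (mod 105)


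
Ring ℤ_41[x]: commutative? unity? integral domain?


ℤ_41 is a field (n prime), so ℤ_41[x] is a commutative integral domain with unity
Commutative: Yes
Integral domain: Yes
Has unity: Yes

ℤ_41[x]: Commutative=Yes, Unity=Yes


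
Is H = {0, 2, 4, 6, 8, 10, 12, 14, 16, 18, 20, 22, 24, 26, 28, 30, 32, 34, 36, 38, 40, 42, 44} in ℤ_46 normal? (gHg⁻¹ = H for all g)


H = {0, 2, 4, 6, 8, 10, 12, 14, 16, 18, 20, 22, 24, 26, 28, 30, 32, 34, 36, 38, 40, 42, 44} in ℤ_46
ℤ_46 is abelian; every subgroup of an abelian group is normal

Yes, normal subgroup


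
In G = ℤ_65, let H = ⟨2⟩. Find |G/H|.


|⟨2⟩| = n / gcd(2, 65) = 65 / 1 = 65
H is normal (ℤ_65 is abelian).
|G/H| = |G| / |H| = 65 / 65 = 1

|G/H| = 1


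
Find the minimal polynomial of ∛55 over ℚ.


∛55 satisfies x³ - 55 = 0, irreducible over ℚ (no rational root; 55 is not a perfect cube)

Minimal polynomial: x³ - 55


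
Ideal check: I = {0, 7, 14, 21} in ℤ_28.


Check ideal conditions for I = {0, 7, 14, 21} in ℤ_28:
(1) I is an additive subgroup? Yes
(2) For r ∈ ℤ_28 and a ∈ I: r·a ∈ I? Yes

Yes, I is an ideal of ℤ_28


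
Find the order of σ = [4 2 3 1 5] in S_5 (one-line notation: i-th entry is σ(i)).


Cycle decomposition: (1 4)
Cycle lengths: 2
Order = lcm(2) = 2

ord(σ) = 2


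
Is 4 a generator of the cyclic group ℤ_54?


g generates ℤ_n iff gcd(g, n) = 1
gcd(4, 54) = 2
Since gcd = 2 ≠ 1, ⟨4⟩ has order 27 < 54, so 4 is not a generator.

No, 4 does not generate ℤ_54


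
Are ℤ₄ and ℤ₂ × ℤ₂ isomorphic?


Comparing ℤ₄ and ℤ₂ × ℤ₂:
ℤ₄ has an element of order 4; ℤ₂×ℤ₂ has exponent 2

No, ℤ₄ ≇ ℤ₂ × ℤ₂


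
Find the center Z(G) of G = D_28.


Z(G) = {g ∈ G | gx = xg for all x ∈ G}
For even n, Z(D_n) = {e, r^(n/2)}: the 180° rotation r^14 commutes with every reflection and rotation

Z(D_28) = {e, r^14}


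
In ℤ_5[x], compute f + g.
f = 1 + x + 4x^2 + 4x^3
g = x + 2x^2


Add coefficients mod 5:
x^0: 1 + 0 = 1 (mod 5)
x^1: 1 + 1 = 2 (mod 5)
x^2: 4 + 2 = 1 (mod 5)
x^3: 4 + 0 = 4 (mod 5)
Result: 1 + 2x + x^2 + 4x^3

f + g = 1 + 2x + x^2 + 4x^3


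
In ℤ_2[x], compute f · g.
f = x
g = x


Expand and collect like terms; reduce coefficients mod 2:
x^0: 0·0 = 0 ≡ 0 (mod 2)
x^1: 0·1 + 1·0 = 0 ≡ 0 (mod 2)
x^2: 1·1 = 1 ≡ 1 (mod 2)
Result: x^2

f · g = x^2


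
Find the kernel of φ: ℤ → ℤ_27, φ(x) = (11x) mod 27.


Kernel = preimage of identity
ker(φ) = {x ∈ ℤ : 11x ≡ 0 (mod 27)}. gcd(11,27) = 1, so 11x ≡ 0 (mod 27) ⟺ x ≡ 0 (mod 27/1 = 27). Hence ker(φ) = 27ℤ

ker(φ) = 27ℤ


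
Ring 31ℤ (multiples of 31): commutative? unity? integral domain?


31ℤ is a commutative ring under +,× but has no multiplicative identity (1 ∉ 31ℤ); it has no zero divisors, but without unity it is not an integral domain
Commutative: Yes
Integral domain: No
Has unity: No

31ℤ (multiples of 31): Commutative=Yes, Unity=No


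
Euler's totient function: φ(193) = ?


Factor n: 193 = 193
φ(n) = n · ∏(1 - 1/p) over distinct primes p | n
φ(193) = 193 · (1 - 1/193) = 192

φ(193) = 192


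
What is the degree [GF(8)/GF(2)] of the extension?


GF(8) = GF(2^3), so the extension degree is 3

[GF(8)/GF(2)] = 3


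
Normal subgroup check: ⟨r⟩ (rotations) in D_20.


H = ⟨r⟩ (rotations) in D_20
The rotation subgroup ⟨r⟩ has index 2 in D_20, so it is normal

Yes, normal subgroup


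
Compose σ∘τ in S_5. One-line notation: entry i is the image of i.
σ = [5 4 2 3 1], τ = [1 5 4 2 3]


σ∘τ: apply τ first, then σ
1 →τ 1 →σ 5
2 →τ 5 →σ 1
3 →τ 4 →σ 3
4 →τ 2 →σ 4
5 →τ 3 →σ 2

σ∘τ = [5 1 3 4 2]


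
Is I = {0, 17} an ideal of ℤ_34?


Check ideal conditions for I = {0, 17} in ℤ_34:
(1) I is an additive subgroup? Yes
(2) For r ∈ ℤ_34 and a ∈ I: r·a ∈ I? Yes

Yes, I is an ideal of ℤ_34


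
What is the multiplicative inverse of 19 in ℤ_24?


Use the extended Euclidean algorithm to write 1 = 19·s + 24·t; then s mod 24 is the inverse.
Euclidean algorithm:
  19 = 0·24 + 19
  24 = 1·19 + 5
  19 = 3·5 + 4
  5 = 1·4 + 1
  4 = 4·1 + 0
gcd(19,24) = 1
Back-substitution gives: 19·(-5) + 24·(4) = 1
So 19⁻¹ ≡ -5 ≡ 19 (mod 24)
Check: 19 × 19 = 361 ≡ 1 (mod 24) ✓

19⁻¹ ≡ 19 (mod 24)


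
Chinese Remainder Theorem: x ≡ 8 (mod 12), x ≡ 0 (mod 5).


m₁ = 12, m₂ = 5, gcd = 1, so CRT applies. M = m₁·m₂ = 60
Let M₁ = M/m₁ = 5, M₂ = M/m₂ = 12
Find y₁ ≡ M₁⁻¹ (mod m₁): 5⁻¹ ≡ 5 (mod 12)
Find y₂ ≡ M₂⁻¹ (mod m₂): 12⁻¹ ≡ 3 (mod 5)
x = a₁·M₁·y₁ + a₂·M₂·y₂ = 8·5·5 + 0·12·3 = 200
Reduce mod 60: x ≡ 20
Check: 20 mod 12 = 8 ✓, 20 mod 5 = 0 ✓

x ≡ 20 (mod 60)


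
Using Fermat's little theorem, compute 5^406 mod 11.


Fermat's little theorem: if p is prime and gcd(a,p)=1, then a^(p-1) ≡ 1 (mod p)
p = 11 is prime, gcd(5,11) = 1
Reduce exponent: 406 mod 10 = 6
So 5^406 ≡ 5^6 (mod 11)
5^6 mod 11 = 5

5^406 ≡ 5 (mod 11)


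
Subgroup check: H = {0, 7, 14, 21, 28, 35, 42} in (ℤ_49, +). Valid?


Subgroup test for H = {0, 7, 14, 21, 28, 35, 42} in (ℤ_49, +):
(1) 0 ∈ H? Yes
(2) Closure: for all a,b ∈ H, (a+b) mod 49 ∈ H? Yes
(3) Inverses: for all a ∈ H, -a mod 49 ∈ H? Yes

Yes, H is a subgroup of ℤ_49


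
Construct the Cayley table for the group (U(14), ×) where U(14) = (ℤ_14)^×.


Elements: {1, 3, 5, 9, 11, 13}
Operation: multiplication mod 14
Entry (a, b) = (a × b) mod 14

Cayley table:
   |  1 |  3 |  5 |  9 | 11 | 13
 1 |  1 |  3 |  5 |  9 | 11 | 13
 3 |  3 |  9 |  1 | 13 |  5 | 11
 5 |  5 |  1 | 11 |  3 | 13 |  9
 9 |  9 | 13 |  3 | 11 |  1 |  5
11 | 11 |  5 | 13 |  1 |  9 |  3
13 | 13 | 11 |  9 |  5 |  3 |  1


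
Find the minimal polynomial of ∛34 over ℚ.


∛34 satisfies x³ - 34 = 0, irreducible over ℚ (no rational root; 34 is not a perfect cube)

Minimal polynomial: x³ - 34


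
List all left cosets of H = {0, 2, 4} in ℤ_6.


H = {0, 2, 4}, |H| = 3
Number of cosets = |G|/|H| = 6/3 = 2
0 + H = {0, 2, 4}
1 + H = {1, 3, 5}

Cosets: 0+H={0,2,4}; 1+H={1,3,5}


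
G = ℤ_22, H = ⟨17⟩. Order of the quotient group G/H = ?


|⟨17⟩| = n / gcd(17, 22) = 22 / 1 = 22
H is normal (ℤ_22 is abelian).
|G/H| = |G| / |H| = 22 / 22 = 1

|G/H| = 1


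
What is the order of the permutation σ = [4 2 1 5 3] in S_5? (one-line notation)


Cycle decomposition: (1 4 5 3)
Cycle lengths: 4
Order = lcm(4) = 4

ord(σ) = 4


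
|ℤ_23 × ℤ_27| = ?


|A × B| = |A| · |B|
|ℤ_23 × ℤ_27| = 23 × 27 = 621

|ℤ_23 × ℤ_27| = 621


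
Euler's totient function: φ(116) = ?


Factor n: 116 = 2^2 × 29
φ(n) = n · ∏(1 - 1/p) over distinct primes p | n
φ(116) = 116 · (1 - 1/2) · (1 - 1/29) = 56

φ(116) = 56


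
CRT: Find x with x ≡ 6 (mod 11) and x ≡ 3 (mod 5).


m₁ = 11, m₂ = 5, gcd = 1, so CRT applies. M = m₁·m₂ = 55
Let M₁ = M/m₁ = 5, M₂ = M/m₂ = 11
Find y₁ ≡ M₁⁻¹ (mod m₁): 5⁻¹ ≡ 9 (mod 11)
Find y₂ ≡ M₂⁻¹ (mod m₂): 11⁻¹ ≡ 1 (mod 5)
x = a₁·M₁·y₁ + a₂·M₂·y₂ = 6·5·9 + 3·11·1 = 303
Reduce mod 55: x ≡ 28
Check: 28 mod 11 = 6 ✓, 28 mod 5 = 3 ✓

x ≡ 28 (mod 55)


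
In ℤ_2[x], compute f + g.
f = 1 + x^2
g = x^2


Add coefficients mod 2:
x^0: 1 + 0 = 1 (mod 2)
x^1: 0 + 0 = 0 (mod 2)
x^2: 1 + 1 = 0 (mod 2)
Result: 1

f + g = 1


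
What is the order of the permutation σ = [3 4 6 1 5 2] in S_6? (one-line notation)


Cycle decomposition: (1 3 6 2 4)
Cycle lengths: 5
Order = lcm(5) = 5

ord(σ) = 5


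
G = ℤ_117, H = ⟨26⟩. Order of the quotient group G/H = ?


|⟨26⟩| = n / gcd(26, 117) = 117 / 13 = 9
H is normal (ℤ_117 is abelian).
|G/H| = |G| / |H| = 117 / 9 = 13

|G/H| = 13


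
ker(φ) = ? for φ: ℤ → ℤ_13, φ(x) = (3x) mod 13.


Kernel = preimage of identity
ker(φ) = {x ∈ ℤ : 3x ≡ 0 (mod 13)}. gcd(3,13) = 1, so 3x ≡ 0 (mod 13) ⟺ x ≡ 0 (mod 13/1 = 13). Hence ker(φ) = 13ℤ

ker(φ) = 13ℤ


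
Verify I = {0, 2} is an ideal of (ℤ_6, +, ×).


Check ideal conditions for I = {0, 2} in ℤ_6:
(1) I is an additive subgroup? No
(2) For r ∈ ℤ_6 and a ∈ I: r·a ∈ I? No  [counterexample: r=2, a=2, r·a mod 6 = 4 ∉ I]

No, I is not an ideal of ℤ_6


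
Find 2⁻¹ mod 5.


Use the extended Euclidean algorithm to write 1 = 2·s + 5·t; then s mod 5 is the inverse.
Euclidean algorithm:
  2 = 0·5 + 2
  5 = 2·2 + 1
  2 = 2·1 + 0
gcd(2,5) = 1
Back-substitution gives: 2·(-2) + 5·(1) = 1
So 2⁻¹ ≡ -2 ≡ 3 (mod 5)
Check: 2 × 3 = 6 ≡ 1 (mod 5) ✓

2⁻¹ ≡ 3 (mod 5)


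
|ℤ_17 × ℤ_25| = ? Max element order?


|ℤ_17 × ℤ_25| = 17 × 25 = 425
Max element order = lcm(17,25) = 425
Cyclic? Yes (gcd=1)

|ℤ_17×ℤ_25| = 425, max element order = 425


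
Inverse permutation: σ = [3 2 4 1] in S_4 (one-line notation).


To find σ⁻¹, swap domain and range:
σ(1) = 3 → σ⁻¹(3) = 1
σ(2) = 2 → σ⁻¹(2) = 2
σ(3) = 4 → σ⁻¹(4) = 3
σ(4) = 1 → σ⁻¹(1) = 4

σ⁻¹ = [4 2 1 3]


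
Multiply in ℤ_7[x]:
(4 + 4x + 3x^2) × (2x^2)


Expand and collect like terms; reduce coefficients mod 7:
x^0: 4·0 = 0 ≡ 0 (mod 7)
x^1: 4·0 + 4·0 = 0 ≡ 0 (mod 7)
x^2: 4·2 + 4·0 + 3·0 = 8 ≡ 1 (mod 7)
x^3: 4·2 + 3·0 = 8 ≡ 1 (mod 7)
x^4: 3·2 = 6 ≡ 6 (mod 7)
Result: x^2 + x^3 + 6x^4

f · g = x^2 + x^3 + 6x^4


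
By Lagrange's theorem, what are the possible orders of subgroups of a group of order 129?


Lagrange's theorem: |H| divides |G|
|G| = 129
Divisors of 129: 1, 3, 43, 129

Possible subgroup orders: {1, 3, 43, 129}


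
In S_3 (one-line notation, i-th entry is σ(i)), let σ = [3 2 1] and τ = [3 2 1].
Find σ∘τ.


σ∘τ: apply τ first, then σ
1 →τ 3 →σ 1
2 →τ 2 →σ 2
3 →τ 1 →σ 3

σ∘τ = [1 2 3]


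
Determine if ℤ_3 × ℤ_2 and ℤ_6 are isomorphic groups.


Comparing ℤ_3 × ℤ_2 and ℤ_6:
gcd(3,2) = 1, so ℤ_3 × ℤ_2 ≅ ℤ_6 (CRT)

Yes, ℤ_3 × ℤ_2 ≅ ℤ_6
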